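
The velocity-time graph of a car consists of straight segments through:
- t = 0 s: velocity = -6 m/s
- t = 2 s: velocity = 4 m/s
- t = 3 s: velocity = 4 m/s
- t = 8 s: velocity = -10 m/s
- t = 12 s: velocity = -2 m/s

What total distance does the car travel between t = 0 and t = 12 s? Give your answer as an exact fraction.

Total distance travelled is ∫|v| dt — sum the magnitudes of each area piece.
0–2 s: v = 0 at t = 1.2 s; triangle areas 3.6 + 1.6 = 5.2 m
2–3 s: |4| × 1 = 4 m
3–8 s: v = 0 at t = 31/7 s; triangle areas 20/7 + 125/7 = 145/7 m
8–12 s: |½(-10 + -2)(4)| = 24 m
Total distance = 1887/35 m

1887/35 m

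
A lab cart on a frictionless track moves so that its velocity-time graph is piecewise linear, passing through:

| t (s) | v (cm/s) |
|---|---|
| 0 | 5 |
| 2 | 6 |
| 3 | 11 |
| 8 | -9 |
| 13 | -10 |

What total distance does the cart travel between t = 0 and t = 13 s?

Total distance travelled is ∫|v| dt — sum the magnitudes of each area piece.
0–2 s: |½(5 + 6)(2)| = 11 cm
2–3 s: |½(6 + 11)(1)| = 8.5 cm
3–8 s: v = 0 at t = 5.75 s; triangle areas 15.125 + 10.125 = 25.25 cm
8–13 s: |½(-9 + -10)(5)| = 47.5 cm
Total distance = 92.25 cm

92.25 cm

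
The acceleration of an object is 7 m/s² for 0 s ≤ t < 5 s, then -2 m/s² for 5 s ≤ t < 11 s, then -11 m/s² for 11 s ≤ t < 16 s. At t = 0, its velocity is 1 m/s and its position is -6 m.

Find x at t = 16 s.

249 m

On each constant-a segment, Δv = aΔt and Δx = v₀Δt + ½aΔt²; chain segment to segment.
0–5 s: v starts 1 m/s; Δx = 1·5 + ½·7·5² = 92.5 m; v ends 36 m/s.
5–11 s: v starts 36 m/s; Δx = 36·6 + ½·-2·6² = 180 m; v ends 24 m/s.
11–16 s: v starts 24 m/s; Δx = 24·5 + ½·-11·5² = -17.5 m; v ends -31 m/s.
x(16) = -6 + Σ Δx = 249 m.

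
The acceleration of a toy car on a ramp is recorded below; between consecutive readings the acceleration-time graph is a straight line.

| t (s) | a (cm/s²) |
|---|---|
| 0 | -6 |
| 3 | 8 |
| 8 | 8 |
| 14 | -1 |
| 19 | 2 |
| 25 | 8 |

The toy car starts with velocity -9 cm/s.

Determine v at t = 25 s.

Δv equals the area under the a-t graph; then v = v₀ + Δv.
0–3 s: ½(-6 + 8)(3) = 3 cm/s
3–8 s: 8 × 5 = 40 cm/s
8–14 s: ½(8 + -1)(6) = 21 cm/s
14–19 s: ½(-1 + 2)(5) = 2.5 cm/s
19–25 s: ½(2 + 8)(6) = 30 cm/s
Δv = 96.5 cm/s, so v(25) = -9 + (96.5) = 87.5 cm/s.

87.5 cm/s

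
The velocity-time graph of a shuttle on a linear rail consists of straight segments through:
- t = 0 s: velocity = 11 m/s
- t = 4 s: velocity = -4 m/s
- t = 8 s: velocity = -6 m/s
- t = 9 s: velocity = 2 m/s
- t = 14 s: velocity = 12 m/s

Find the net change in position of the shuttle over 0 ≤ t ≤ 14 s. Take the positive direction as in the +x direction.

27 m

Displacement is the signed area under the v-t curve.
0–4 s: ½(11 + -4)(4) = 14 m
4–8 s: ½(-4 + -6)(4) = -20 m
8–9 s: ½(-6 + 2)(1) = -2 m
9–14 s: ½(2 + 12)(5) = 35 m
Net displacement = 27 m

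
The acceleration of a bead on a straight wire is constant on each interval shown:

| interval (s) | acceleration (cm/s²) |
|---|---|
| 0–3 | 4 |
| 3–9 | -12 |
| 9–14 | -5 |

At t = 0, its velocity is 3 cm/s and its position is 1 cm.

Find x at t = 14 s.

On each constant-a segment, Δv = aΔt and Δx = v₀Δt + ½aΔt²; chain segment to segment.
0–3 s: v starts 3 cm/s; Δx = 3·3 + ½·4·3² = 27 cm; v ends 15 cm/s.
3–9 s: v starts 15 cm/s; Δx = 15·6 + ½·-12·6² = -126 cm; v ends -57 cm/s.
9–14 s: v starts -57 cm/s; Δx = -57·5 + ½·-5·5² = -347.5 cm; v ends -82 cm/s.
x(14) = 1 + Σ Δx = -445.5 cm.

-445.5 cm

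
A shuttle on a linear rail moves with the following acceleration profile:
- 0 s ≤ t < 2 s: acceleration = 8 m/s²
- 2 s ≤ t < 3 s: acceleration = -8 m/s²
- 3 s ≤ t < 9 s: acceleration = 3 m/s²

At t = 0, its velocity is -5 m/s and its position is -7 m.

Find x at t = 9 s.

On each constant-a segment, Δv = aΔt and Δx = v₀Δt + ½aΔt²; chain segment to segment.
0–2 s: v starts -5 m/s; Δx = -5·2 + ½·8·2² = 6 m; v ends 11 m/s.
2–3 s: v starts 11 m/s; Δx = 11·1 + ½·-8·1² = 7 m; v ends 3 m/s.
3–9 s: v starts 3 m/s; Δx = 3·6 + ½·3·6² = 72 m; v ends 21 m/s.
x(9) = -7 + Σ Δx = 78 m.

78 m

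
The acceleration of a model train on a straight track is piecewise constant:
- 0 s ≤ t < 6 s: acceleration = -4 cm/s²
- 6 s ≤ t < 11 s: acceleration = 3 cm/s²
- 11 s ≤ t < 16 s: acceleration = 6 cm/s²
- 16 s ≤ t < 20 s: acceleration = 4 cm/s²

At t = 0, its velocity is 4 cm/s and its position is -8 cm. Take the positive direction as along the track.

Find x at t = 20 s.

On each constant-a segment, Δv = aΔt and Δx = v₀Δt + ½aΔt²; chain segment to segment.
0–6 s: v starts 4 cm/s; Δx = 4·6 + ½·-4·6² = -48 cm; v ends -20 cm/s.
6–11 s: v starts -20 cm/s; Δx = -20·5 + ½·3·5² = -62.5 cm; v ends -5 cm/s.
11–16 s: v starts -5 cm/s; Δx = -5·5 + ½·6·5² = 50 cm; v ends 25 cm/s.
16–20 s: v starts 25 cm/s; Δx = 25·4 + ½·4·4² = 132 cm; v ends 41 cm/s.
x(20) = -8 + Σ Δx = 63.5 cm.

63.5 cm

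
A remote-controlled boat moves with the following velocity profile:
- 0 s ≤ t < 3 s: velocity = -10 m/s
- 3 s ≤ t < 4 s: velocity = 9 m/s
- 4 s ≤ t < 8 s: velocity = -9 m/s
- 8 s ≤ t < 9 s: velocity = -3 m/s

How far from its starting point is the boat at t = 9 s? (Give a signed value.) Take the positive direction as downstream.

-60 m

Net displacement equals the area under the velocity-time graph (areas below the axis count negative).
0–3 s: -10 × 3 = -30 m
3–4 s: 9 × 1 = 9 m
4–8 s: -9 × 4 = -36 m
8–9 s: -3 × 1 = -3 m
Net displacement = -60 m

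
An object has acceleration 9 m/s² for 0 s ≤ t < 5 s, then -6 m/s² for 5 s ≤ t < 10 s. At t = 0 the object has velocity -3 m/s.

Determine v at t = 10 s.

12 m/s

Δv equals the area under the a-t graph; then v = v₀ + Δv.
0–5 s: 9 × 5 = 45 m/s
5–10 s: -6 × 5 = -30 m/s
Δv = 15 m/s, so v(10) = -3 + (15) = 12 m/s.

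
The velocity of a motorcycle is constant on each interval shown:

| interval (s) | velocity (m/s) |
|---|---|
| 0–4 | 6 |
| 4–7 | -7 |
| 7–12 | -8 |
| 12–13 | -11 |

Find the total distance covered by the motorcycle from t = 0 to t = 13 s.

Distance (not displacement) is the total path length: add the absolute areas under v-t.
0–4 s: |6| × 4 = 24 m
4–7 s: |-7| × 3 = 21 m
7–12 s: |-8| × 5 = 40 m
12–13 s: |-11| × 1 = 11 m
Total distance = 96 m

96 m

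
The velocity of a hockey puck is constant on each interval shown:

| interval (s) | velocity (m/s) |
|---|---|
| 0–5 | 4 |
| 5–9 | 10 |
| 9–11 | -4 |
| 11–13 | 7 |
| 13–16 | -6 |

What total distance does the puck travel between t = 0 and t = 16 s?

100 m

Distance (not displacement) is the total path length: add the absolute areas under v-t.
0–5 s: |4| × 5 = 20 m
5–9 s: |10| × 4 = 40 m
9–11 s: |-4| × 2 = 8 m
11–13 s: |7| × 2 = 14 m
13–16 s: |-6| × 3 = 18 m
Total distance = 100 m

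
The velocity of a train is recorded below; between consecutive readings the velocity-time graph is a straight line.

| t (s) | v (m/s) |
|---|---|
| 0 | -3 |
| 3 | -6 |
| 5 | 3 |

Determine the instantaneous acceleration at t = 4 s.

4.5 m/s²

Acceleration is the slope of the v-t graph on 3–5 s: (3 − -6)/(5 − 3) = 4.5 m/s².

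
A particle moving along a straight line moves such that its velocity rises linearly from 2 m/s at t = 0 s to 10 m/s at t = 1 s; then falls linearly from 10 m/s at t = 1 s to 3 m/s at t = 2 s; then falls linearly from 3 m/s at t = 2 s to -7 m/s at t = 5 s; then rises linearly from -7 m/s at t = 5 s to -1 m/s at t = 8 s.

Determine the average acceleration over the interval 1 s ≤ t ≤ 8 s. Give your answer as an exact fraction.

Average acceleration = Δv/Δt = (-1 − 10)/(8 − 1) = -11/7 m/s².

-11/7 m/s²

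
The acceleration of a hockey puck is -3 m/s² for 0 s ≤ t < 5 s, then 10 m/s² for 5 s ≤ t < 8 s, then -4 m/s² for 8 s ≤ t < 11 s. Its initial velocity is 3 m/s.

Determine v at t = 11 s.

6 m/s

Δv equals the area under the a-t graph; then v = v₀ + Δv.
0–5 s: -3 × 5 = -15 m/s
5–8 s: 10 × 3 = 30 m/s
8–11 s: -4 × 3 = -12 m/s
Δv = 3 m/s, so v(11) = 3 + (3) = 6 m/s.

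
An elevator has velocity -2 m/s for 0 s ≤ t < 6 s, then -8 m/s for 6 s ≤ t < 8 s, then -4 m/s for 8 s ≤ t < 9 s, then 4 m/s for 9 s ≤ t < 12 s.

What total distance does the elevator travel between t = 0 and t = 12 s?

Total distance travelled is ∫|v| dt — sum the magnitudes of each area piece.
0–6 s: |-2| × 6 = 12 m
6–8 s: |-8| × 2 = 16 m
8–9 s: |-4| × 1 = 4 m
9–12 s: |4| × 3 = 12 m
Total distance = 44 m

44 m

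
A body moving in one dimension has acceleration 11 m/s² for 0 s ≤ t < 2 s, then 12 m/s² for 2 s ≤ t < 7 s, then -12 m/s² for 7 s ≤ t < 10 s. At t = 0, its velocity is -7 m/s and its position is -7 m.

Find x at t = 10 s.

On each constant-a segment, Δv = aΔt and Δx = v₀Δt + ½aΔt²; chain segment to segment.
0–2 s: v starts -7 m/s; Δx = -7·2 + ½·11·2² = 8 m; v ends 15 m/s.
2–7 s: v starts 15 m/s; Δx = 15·5 + ½·12·5² = 225 m; v ends 75 m/s.
7–10 s: v starts 75 m/s; Δx = 75·3 + ½·-12·3² = 171 m; v ends 39 m/s.
x(10) = -7 + Σ Δx = 397 m.

397 m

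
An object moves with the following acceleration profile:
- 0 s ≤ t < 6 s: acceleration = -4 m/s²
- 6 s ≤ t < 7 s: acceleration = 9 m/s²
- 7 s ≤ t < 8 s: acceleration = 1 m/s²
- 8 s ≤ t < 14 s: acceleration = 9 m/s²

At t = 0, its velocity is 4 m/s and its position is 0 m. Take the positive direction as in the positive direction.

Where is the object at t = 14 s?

28 m

On each constant-a segment, Δv = aΔt and Δx = v₀Δt + ½aΔt²; chain segment to segment.
0–6 s: v starts 4 m/s; Δx = 4·6 + ½·-4·6² = -48 m; v ends -20 m/s.
6–7 s: v starts -20 m/s; Δx = -20·1 + ½·9·1² = -15.5 m; v ends -11 m/s.
7–8 s: v starts -11 m/s; Δx = -11·1 + ½·1·1² = -10.5 m; v ends -10 m/s.
8–14 s: v starts -10 m/s; Δx = -10·6 + ½·9·6² = 102 m; v ends 44 m/s.
x(14) = 0 + Σ Δx = 28 m.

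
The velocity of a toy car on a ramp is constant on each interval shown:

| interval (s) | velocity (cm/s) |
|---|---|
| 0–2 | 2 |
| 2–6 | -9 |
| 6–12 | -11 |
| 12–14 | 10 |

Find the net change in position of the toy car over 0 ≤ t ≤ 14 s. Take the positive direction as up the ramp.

Net displacement equals the area under the velocity-time graph (areas below the axis count negative).
0–2 s: 2 × 2 = 4 cm
2–6 s: -9 × 4 = -36 cm
6–12 s: -11 × 6 = -66 cm
12–14 s: 10 × 2 = 20 cm
Net displacement = -78 cm

-78 cm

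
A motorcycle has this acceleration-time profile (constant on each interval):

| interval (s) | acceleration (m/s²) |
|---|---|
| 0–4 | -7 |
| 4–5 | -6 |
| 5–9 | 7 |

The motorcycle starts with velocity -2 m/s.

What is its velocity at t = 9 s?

-8 m/s

Δv equals the area under the a-t graph; then v = v₀ + Δv.
0–4 s: -7 × 4 = -28 m/s
4–5 s: -6 × 1 = -6 m/s
5–9 s: 7 × 4 = 28 m/s
Δv = -6 m/s, so v(9) = -2 + (-6) = -8 m/s.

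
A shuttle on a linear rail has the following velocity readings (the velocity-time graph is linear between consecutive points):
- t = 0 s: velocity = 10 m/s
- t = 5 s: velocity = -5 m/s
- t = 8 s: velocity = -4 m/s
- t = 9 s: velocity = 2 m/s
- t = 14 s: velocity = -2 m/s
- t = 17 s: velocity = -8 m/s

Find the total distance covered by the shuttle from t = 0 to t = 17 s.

Total distance travelled is ∫|v| dt — sum the magnitudes of each area piece.
0–5 s: v = 0 at t = 10/3 s; triangle areas 50/3 + 25/6 = 125/6 m
5–8 s: |½(-5 + -4)(3)| = 13.5 m
8–9 s: v = 0 at t = 26/3 s; triangle areas 4/3 + 1/3 = 5/3 m
9–14 s: v = 0 at t = 11.5 s; triangle areas 2.5 + 2.5 = 5 m
14–17 s: |½(-2 + -8)(3)| = 15 m
Total distance = 56 m

56 m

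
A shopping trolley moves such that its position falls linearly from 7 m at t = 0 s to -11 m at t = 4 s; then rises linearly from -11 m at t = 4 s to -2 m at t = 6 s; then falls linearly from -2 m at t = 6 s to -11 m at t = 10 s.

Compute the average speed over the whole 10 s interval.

Average speed = (total path length)/(elapsed time); on a piecewise-linear x-t graph the path length is Σ|Δx|.
0–4 s: |Δx| = |-11 − 7| = 18 m
4–6 s: |Δx| = |-2 − -11| = 9 m
6–10 s: |Δx| = |-11 − -2| = 9 m
Total path = 36 m; average speed = 36/10 = 3.6 m/s.

3.6 m/s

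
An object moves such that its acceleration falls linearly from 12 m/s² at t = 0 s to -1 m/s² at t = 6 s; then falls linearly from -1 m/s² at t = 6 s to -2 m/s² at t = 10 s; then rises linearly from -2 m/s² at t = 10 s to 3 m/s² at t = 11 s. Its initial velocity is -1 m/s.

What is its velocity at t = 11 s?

26.5 m/s

Δv equals the area under the a-t graph; then v = v₀ + Δv.
0–6 s: ½(12 + -1)(6) = 33 m/s
6–10 s: ½(-1 + -2)(4) = -6 m/s
10–11 s: ½(-2 + 3)(1) = 0.5 m/s
Δv = 27.5 m/s, so v(11) = -1 + (27.5) = 26.5 m/s.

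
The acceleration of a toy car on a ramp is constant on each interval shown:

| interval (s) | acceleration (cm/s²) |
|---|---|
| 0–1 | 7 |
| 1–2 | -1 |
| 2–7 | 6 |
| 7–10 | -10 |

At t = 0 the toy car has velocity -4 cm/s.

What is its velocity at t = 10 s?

2 cm/s

Δv equals the area under the a-t graph; then v = v₀ + Δv.
0–1 s: 7 × 1 = 7 cm/s
1–2 s: -1 × 1 = -1 cm/s
2–7 s: 6 × 5 = 30 cm/s
7–10 s: -10 × 3 = -30 cm/s
Δv = 6 cm/s, so v(10) = -4 + (6) = 2 cm/s.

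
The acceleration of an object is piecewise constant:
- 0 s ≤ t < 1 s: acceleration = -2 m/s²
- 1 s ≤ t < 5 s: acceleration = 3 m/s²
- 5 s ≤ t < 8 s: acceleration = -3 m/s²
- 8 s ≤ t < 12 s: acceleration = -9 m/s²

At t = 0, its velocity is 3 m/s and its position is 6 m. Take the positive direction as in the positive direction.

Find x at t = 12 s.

On each constant-a segment, Δv = aΔt and Δx = v₀Δt + ½aΔt²; chain segment to segment.
0–1 s: v starts 3 m/s; Δx = 3·1 + ½·-2·1² = 2 m; v ends 1 m/s.
1–5 s: v starts 1 m/s; Δx = 1·4 + ½·3·4² = 28 m; v ends 13 m/s.
5–8 s: v starts 13 m/s; Δx = 13·3 + ½·-3·3² = 25.5 m; v ends 4 m/s.
8–12 s: v starts 4 m/s; Δx = 4·4 + ½·-9·4² = -56 m; v ends -32 m/s.
x(12) = 6 + Σ Δx = 5.5 m.

5.5 m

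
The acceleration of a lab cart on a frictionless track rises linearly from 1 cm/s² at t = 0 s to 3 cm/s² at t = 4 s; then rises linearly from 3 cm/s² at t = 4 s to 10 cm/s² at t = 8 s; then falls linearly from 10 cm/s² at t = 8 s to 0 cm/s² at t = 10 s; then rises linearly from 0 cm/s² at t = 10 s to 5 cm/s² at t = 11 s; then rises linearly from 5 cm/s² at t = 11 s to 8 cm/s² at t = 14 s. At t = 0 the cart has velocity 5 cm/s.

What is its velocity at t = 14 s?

71 cm/s

Δv equals the area under the a-t graph; then v = v₀ + Δv.
0–4 s: ½(1 + 3)(4) = 8 cm/s
4–8 s: ½(3 + 10)(4) = 26 cm/s
8–10 s: ½(10 + 0)(2) = 10 cm/s
10–11 s: ½(0 + 5)(1) = 2.5 cm/s
11–14 s: ½(5 + 8)(3) = 19.5 cm/s
Δv = 66 cm/s, so v(14) = 5 + (66) = 71 cm/s.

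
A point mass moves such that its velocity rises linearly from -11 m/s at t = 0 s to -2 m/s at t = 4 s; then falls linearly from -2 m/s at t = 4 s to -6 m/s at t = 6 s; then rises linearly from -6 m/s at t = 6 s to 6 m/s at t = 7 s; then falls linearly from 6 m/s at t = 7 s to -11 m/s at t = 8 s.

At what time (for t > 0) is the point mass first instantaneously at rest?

v changes sign on 6–7 s (from -6 to 6); the graph is linear there, so v = 0 at t = 6 + (6)·(7 − 6)/(6 − -6) = 6.5 s.

t = 6.5 s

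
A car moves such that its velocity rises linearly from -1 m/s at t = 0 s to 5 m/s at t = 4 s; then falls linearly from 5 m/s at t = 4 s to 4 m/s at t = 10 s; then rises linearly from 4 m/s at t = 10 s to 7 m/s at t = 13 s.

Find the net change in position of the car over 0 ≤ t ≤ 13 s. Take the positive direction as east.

Displacement is the signed area under the v-t curve.
0–4 s: ½(-1 + 5)(4) = 8 m
4–10 s: ½(5 + 4)(6) = 27 m
10–13 s: ½(4 + 7)(3) = 16.5 m
Net displacement = 51.5 m

51.5 m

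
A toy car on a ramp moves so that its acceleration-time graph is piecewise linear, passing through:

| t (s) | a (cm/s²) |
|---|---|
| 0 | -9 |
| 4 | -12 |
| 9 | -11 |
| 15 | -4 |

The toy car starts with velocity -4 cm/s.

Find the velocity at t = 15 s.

Δv equals the area under the a-t graph; then v = v₀ + Δv.
0–4 s: ½(-9 + -12)(4) = -42 cm/s
4–9 s: ½(-12 + -11)(5) = -57.5 cm/s
9–15 s: ½(-11 + -4)(6) = -45 cm/s
Δv = -144.5 cm/s, so v(15) = -4 + (-144.5) = -148.5 cm/s.

-148.5 cm/s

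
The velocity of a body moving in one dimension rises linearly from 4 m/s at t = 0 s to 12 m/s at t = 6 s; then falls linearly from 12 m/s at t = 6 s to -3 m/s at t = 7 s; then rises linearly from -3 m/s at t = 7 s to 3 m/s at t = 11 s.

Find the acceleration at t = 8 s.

Acceleration is the slope of the v-t graph on 7–11 s: (3 − -3)/(11 − 7) = 1.5 m/s².

1.5 m/s²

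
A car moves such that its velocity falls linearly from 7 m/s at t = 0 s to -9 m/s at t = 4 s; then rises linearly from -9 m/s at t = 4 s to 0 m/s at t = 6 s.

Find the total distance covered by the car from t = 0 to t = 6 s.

25.25 m

Distance (not displacement) is the total path length: add the absolute areas under v-t.
0–4 s: v = 0 at t = 1.75 s; triangle areas 6.125 + 10.125 = 16.25 m
4–6 s: |½(-9 + 0)(2)| = 9 m
Total distance = 25.25 m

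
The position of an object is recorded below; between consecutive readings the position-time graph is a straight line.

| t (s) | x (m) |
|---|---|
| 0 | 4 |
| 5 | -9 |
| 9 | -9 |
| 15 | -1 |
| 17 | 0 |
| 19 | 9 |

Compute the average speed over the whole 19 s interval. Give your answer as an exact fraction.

31/19 m/s

Average speed = (total path length)/(elapsed time); on a piecewise-linear x-t graph the path length is Σ|Δx|.
0–5 s: |Δx| = |-9 − 4| = 13 m
5–9 s: |Δx| = |-9 − -9| = 0 m
9–15 s: |Δx| = |-1 − -9| = 8 m
15–17 s: |Δx| = |0 − -1| = 1 m
17–19 s: |Δx| = |9 − 0| = 9 m
Total path = 31 m; average speed = 31/19 = 31/19 m/s.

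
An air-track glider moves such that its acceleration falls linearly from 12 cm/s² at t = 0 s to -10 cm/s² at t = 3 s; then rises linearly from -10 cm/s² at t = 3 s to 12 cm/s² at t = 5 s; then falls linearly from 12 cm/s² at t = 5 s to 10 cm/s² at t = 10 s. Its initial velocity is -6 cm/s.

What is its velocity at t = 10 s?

Δv equals the area under the a-t graph; then v = v₀ + Δv.
0–3 s: ½(12 + -10)(3) = 3 cm/s
3–5 s: ½(-10 + 12)(2) = 2 cm/s
5–10 s: ½(12 + 10)(5) = 55 cm/s
Δv = 60 cm/s, so v(10) = -6 + (60) = 54 cm/s.

54 cm/s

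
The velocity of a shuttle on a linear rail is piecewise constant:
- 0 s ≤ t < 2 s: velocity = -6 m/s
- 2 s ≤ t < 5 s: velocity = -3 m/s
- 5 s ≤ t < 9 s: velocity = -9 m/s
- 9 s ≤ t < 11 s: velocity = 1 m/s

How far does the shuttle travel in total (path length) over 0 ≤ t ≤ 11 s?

Distance (not displacement) is the total path length: add the absolute areas under v-t.
0–2 s: |-6| × 2 = 12 m
2–5 s: |-3| × 3 = 9 m
5–9 s: |-9| × 4 = 36 m
9–11 s: |1| × 2 = 2 m
Total distance = 59 m

59 m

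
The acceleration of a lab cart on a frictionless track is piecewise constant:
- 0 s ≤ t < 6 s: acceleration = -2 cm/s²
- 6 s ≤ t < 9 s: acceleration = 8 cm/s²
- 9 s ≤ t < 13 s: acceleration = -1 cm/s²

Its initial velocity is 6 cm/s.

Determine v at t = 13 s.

Δv equals the area under the a-t graph; then v = v₀ + Δv.
0–6 s: -2 × 6 = -12 cm/s
6–9 s: 8 × 3 = 24 cm/s
9–13 s: -1 × 4 = -4 cm/s
Δv = 8 cm/s, so v(13) = 6 + (8) = 14 cm/s.

14 cm/s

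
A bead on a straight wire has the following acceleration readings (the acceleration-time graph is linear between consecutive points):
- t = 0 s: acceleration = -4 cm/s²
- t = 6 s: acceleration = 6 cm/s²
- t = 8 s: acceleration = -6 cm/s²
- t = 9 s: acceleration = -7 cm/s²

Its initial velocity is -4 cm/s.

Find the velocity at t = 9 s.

-4.5 cm/s

Δv equals the area under the a-t graph; then v = v₀ + Δv.
0–6 s: ½(-4 + 6)(6) = 6 cm/s
6–8 s: ½(6 + -6)(2) = 0 cm/s
8–9 s: ½(-6 + -7)(1) = -6.5 cm/s
Δv = -0.5 cm/s, so v(9) = -4 + (-0.5) = -4.5 cm/s.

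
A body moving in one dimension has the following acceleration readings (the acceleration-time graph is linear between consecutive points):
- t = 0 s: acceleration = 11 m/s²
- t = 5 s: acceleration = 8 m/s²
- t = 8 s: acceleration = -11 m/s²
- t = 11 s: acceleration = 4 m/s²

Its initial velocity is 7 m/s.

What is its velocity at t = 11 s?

39.5 m/s

Δv equals the area under the a-t graph; then v = v₀ + Δv.
0–5 s: ½(11 + 8)(5) = 47.5 m/s
5–8 s: ½(8 + -11)(3) = -4.5 m/s
8–11 s: ½(-11 + 4)(3) = -10.5 m/s
Δv = 32.5 m/s, so v(11) = 7 + (32.5) = 39.5 m/s.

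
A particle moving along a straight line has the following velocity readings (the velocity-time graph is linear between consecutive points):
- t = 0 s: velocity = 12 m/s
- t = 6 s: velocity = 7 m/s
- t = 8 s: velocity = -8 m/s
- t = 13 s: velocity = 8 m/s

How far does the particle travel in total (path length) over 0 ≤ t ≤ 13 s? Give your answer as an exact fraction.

1268/15 m

Distance (not displacement) is the total path length: add the absolute areas under v-t.
0–6 s: |½(12 + 7)(6)| = 57 m
6–8 s: v = 0 at t = 104/15 s; triangle areas 49/15 + 64/15 = 113/15 m
8–13 s: v = 0 at t = 10.5 s; triangle areas 10 + 10 = 20 m
Total distance = 1268/15 m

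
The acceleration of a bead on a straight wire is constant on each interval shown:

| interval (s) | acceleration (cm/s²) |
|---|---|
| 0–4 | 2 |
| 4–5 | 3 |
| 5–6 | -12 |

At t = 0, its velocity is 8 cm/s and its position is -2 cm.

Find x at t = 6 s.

76.5 cm

On each constant-a segment, Δv = aΔt and Δx = v₀Δt + ½aΔt²; chain segment to segment.
0–4 s: v starts 8 cm/s; Δx = 8·4 + ½·2·4² = 48 cm; v ends 16 cm/s.
4–5 s: v starts 16 cm/s; Δx = 16·1 + ½·3·1² = 17.5 cm; v ends 19 cm/s.
5–6 s: v starts 19 cm/s; Δx = 19·1 + ½·-12·1² = 13 cm; v ends 7 cm/s.
x(6) = -2 + Σ Δx = 76.5 cm.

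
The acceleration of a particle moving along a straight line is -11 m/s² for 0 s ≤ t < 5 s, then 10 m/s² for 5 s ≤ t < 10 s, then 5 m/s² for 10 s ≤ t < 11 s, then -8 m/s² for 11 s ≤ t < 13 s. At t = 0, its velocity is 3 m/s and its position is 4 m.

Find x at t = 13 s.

On each constant-a segment, Δv = aΔt and Δx = v₀Δt + ½aΔt²; chain segment to segment.
0–5 s: v starts 3 m/s; Δx = 3·5 + ½·-11·5² = -122.5 m; v ends -52 m/s.
5–10 s: v starts -52 m/s; Δx = -52·5 + ½·10·5² = -135 m; v ends -2 m/s.
10–11 s: v starts -2 m/s; Δx = -2·1 + ½·5·1² = 0.5 m; v ends 3 m/s.
11–13 s: v starts 3 m/s; Δx = 3·2 + ½·-8·2² = -10 m; v ends -13 m/s.
x(13) = 4 + Σ Δx = -263 m.

-263 m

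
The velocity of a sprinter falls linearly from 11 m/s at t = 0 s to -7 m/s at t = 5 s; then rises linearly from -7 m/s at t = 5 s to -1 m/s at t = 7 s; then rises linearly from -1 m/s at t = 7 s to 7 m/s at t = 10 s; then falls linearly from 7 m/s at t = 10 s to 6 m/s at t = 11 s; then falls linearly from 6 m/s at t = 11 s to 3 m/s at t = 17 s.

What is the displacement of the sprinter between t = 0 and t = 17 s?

44.5 m

Displacement is the signed area under the v-t curve.
0–5 s: ½(11 + -7)(5) = 10 m
5–7 s: ½(-7 + -1)(2) = -8 m
7–10 s: ½(-1 + 7)(3) = 9 m
10–11 s: ½(7 + 6)(1) = 6.5 m
11–17 s: ½(6 + 3)(6) = 27 m
Net displacement = 44.5 m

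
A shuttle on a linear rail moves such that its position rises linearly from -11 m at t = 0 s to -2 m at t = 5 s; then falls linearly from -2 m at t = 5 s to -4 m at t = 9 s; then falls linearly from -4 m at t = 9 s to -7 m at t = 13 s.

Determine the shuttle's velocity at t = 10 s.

Velocity is the slope of the x-t graph on 9–13 s: (-7 − -4)/(13 − 9) = -0.75 m/s.

-0.75 m/s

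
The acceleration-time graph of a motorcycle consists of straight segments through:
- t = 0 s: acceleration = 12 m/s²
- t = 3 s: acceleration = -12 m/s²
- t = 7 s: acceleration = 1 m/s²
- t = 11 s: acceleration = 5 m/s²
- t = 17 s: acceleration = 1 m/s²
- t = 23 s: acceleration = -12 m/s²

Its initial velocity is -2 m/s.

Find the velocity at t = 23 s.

-27 m/s

Δv equals the area under the a-t graph; then v = v₀ + Δv.
0–3 s: ½(12 + -12)(3) = 0 m/s
3–7 s: ½(-12 + 1)(4) = -22 m/s
7–11 s: ½(1 + 5)(4) = 12 m/s
11–17 s: ½(5 + 1)(6) = 18 m/s
17–23 s: ½(1 + -12)(6) = -33 m/s
Δv = -25 m/s, so v(23) = -2 + (-25) = -27 m/s.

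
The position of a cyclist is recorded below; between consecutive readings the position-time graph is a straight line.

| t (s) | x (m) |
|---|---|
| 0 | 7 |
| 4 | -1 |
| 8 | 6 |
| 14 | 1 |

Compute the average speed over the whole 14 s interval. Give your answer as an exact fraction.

Average speed = (total path length)/(elapsed time); on a piecewise-linear x-t graph the path length is Σ|Δx|.
0–4 s: |Δx| = |-1 − 7| = 8 m
4–8 s: |Δx| = |6 − -1| = 7 m
8–14 s: |Δx| = |1 − 6| = 5 m
Total path = 20 m; average speed = 20/14 = 10/7 m/s.

10/7 m/s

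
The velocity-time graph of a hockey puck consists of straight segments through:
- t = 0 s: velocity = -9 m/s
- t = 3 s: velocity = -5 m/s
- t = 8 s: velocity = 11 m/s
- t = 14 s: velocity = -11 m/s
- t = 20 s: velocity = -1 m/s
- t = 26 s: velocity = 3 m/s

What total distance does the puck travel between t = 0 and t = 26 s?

Distance (not displacement) is the total path length: add the absolute areas under v-t.
0–3 s: |½(-9 + -5)(3)| = 21 m
3–8 s: v = 0 at t = 4.5625 s; triangle areas 3.90625 + 18.90625 = 22.8125 m
8–14 s: v = 0 at t = 11 s; triangle areas 16.5 + 16.5 = 33 m
14–20 s: |½(-11 + -1)(6)| = 36 m
20–26 s: v = 0 at t = 21.5 s; triangle areas 0.75 + 6.75 = 7.5 m
Total distance = 120.3125 m

120.3125 m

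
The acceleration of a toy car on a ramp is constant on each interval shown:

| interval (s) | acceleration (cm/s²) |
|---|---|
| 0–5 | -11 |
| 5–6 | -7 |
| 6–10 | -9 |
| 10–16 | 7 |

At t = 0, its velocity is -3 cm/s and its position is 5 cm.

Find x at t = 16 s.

-1021 cm

On each constant-a segment, Δv = aΔt and Δx = v₀Δt + ½aΔt²; chain segment to segment.
0–5 s: v starts -3 cm/s; Δx = -3·5 + ½·-11·5² = -152.5 cm; v ends -58 cm/s.
5–6 s: v starts -58 cm/s; Δx = -58·1 + ½·-7·1² = -61.5 cm; v ends -65 cm/s.
6–10 s: v starts -65 cm/s; Δx = -65·4 + ½·-9·4² = -332 cm; v ends -101 cm/s.
10–16 s: v starts -101 cm/s; Δx = -101·6 + ½·7·6² = -480 cm; v ends -59 cm/s.
x(16) = 5 + Σ Δx = -1021 cm.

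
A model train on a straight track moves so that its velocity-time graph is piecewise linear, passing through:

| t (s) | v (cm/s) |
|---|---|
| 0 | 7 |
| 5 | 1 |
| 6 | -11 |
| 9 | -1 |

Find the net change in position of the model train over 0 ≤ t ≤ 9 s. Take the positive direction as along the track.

Displacement is the signed area under the v-t curve.
0–5 s: ½(7 + 1)(5) = 20 cm
5–6 s: ½(1 + -11)(1) = -5 cm
6–9 s: ½(-11 + -1)(3) = -18 cm
Net displacement = -3 cm

-3 cm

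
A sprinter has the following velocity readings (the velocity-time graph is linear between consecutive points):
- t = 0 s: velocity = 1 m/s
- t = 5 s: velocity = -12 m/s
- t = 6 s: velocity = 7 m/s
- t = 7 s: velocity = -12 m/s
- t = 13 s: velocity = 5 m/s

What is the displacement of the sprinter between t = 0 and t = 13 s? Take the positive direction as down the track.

-53.5 m

Displacement is the signed area under the v-t curve.
0–5 s: ½(1 + -12)(5) = -27.5 m
5–6 s: ½(-12 + 7)(1) = -2.5 m
6–7 s: ½(7 + -12)(1) = -2.5 m
7–13 s: ½(-12 + 5)(6) = -21 m
Net displacement = -53.5 m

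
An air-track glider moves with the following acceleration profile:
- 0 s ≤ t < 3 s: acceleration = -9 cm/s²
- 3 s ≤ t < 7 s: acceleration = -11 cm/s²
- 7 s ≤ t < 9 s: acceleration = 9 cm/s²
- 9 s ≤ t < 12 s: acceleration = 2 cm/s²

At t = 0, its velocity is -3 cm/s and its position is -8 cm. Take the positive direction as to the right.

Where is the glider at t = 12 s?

On each constant-a segment, Δv = aΔt and Δx = v₀Δt + ½aΔt²; chain segment to segment.
0–3 s: v starts -3 cm/s; Δx = -3·3 + ½·-9·3² = -49.5 cm; v ends -30 cm/s.
3–7 s: v starts -30 cm/s; Δx = -30·4 + ½·-11·4² = -208 cm; v ends -74 cm/s.
7–9 s: v starts -74 cm/s; Δx = -74·2 + ½·9·2² = -130 cm; v ends -56 cm/s.
9–12 s: v starts -56 cm/s; Δx = -56·3 + ½·2·3² = -159 cm; v ends -50 cm/s.
x(12) = -8 + Σ Δx = -554.5 cm.

-554.5 cm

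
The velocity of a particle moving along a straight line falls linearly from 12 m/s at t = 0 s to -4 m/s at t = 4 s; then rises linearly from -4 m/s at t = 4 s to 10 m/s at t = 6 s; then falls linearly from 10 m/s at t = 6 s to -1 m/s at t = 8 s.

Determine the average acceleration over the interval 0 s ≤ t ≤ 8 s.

-1.625 m/s²

Average acceleration = Δv/Δt = (-1 − 12)/(8 − 0) = -1.625 m/s².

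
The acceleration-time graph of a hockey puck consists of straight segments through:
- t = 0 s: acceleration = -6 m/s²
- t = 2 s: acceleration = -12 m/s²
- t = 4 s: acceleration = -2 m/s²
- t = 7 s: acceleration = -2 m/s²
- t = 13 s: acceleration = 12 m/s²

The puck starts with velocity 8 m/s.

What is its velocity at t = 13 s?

Δv equals the area under the a-t graph; then v = v₀ + Δv.
0–2 s: ½(-6 + -12)(2) = -18 m/s
2–4 s: ½(-12 + -2)(2) = -14 m/s
4–7 s: -2 × 3 = -6 m/s
7–13 s: ½(-2 + 12)(6) = 30 m/s
Δv = -8 m/s, so v(13) = 8 + (-8) = 0 m/s.

0 m/s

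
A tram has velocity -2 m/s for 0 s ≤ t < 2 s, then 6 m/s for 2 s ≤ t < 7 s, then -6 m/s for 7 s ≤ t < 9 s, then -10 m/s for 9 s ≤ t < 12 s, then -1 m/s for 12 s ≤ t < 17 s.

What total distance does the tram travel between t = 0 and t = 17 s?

81 m

Distance (not displacement) is the total path length: add the absolute areas under v-t.
0–2 s: |-2| × 2 = 4 m
2–7 s: |6| × 5 = 30 m
7–9 s: |-6| × 2 = 12 m
9–12 s: |-10| × 3 = 30 m
12–17 s: |-1| × 5 = 5 m
Total distance = 81 m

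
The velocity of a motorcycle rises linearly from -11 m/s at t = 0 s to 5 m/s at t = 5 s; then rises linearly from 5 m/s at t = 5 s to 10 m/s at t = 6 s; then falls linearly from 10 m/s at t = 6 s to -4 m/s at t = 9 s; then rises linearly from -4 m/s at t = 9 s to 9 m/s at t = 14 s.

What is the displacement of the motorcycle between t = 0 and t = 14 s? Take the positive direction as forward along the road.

Net displacement equals the area under the velocity-time graph (areas below the axis count negative).
0–5 s: ½(-11 + 5)(5) = -15 m
5–6 s: ½(5 + 10)(1) = 7.5 m
6–9 s: ½(10 + -4)(3) = 9 m
9–14 s: ½(-4 + 9)(5) = 12.5 m
Net displacement = 14 m

14 m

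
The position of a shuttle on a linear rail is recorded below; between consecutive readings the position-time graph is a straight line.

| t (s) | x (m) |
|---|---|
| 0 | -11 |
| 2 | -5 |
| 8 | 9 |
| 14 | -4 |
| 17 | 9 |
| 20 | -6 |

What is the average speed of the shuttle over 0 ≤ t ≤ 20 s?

Average speed = (total path length)/(elapsed time); on a piecewise-linear x-t graph the path length is Σ|Δx|.
0–2 s: |Δx| = |-5 − -11| = 6 m
2–8 s: |Δx| = |9 − -5| = 14 m
8–14 s: |Δx| = |-4 − 9| = 13 m
14–17 s: |Δx| = |9 − -4| = 13 m
17–20 s: |Δx| = |-6 − 9| = 15 m
Total path = 61 m; average speed = 61/20 = 3.05 m/s.

3.05 m/s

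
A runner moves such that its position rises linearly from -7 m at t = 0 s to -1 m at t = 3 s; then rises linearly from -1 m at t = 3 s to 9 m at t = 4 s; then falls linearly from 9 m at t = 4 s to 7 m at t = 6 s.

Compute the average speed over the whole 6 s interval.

Average speed = (total path length)/(elapsed time); on a piecewise-linear x-t graph the path length is Σ|Δx|.
0–3 s: |Δx| = |-1 − -7| = 6 m
3–4 s: |Δx| = |9 − -1| = 10 m
4–6 s: |Δx| = |7 − 9| = 2 m
Total path = 18 m; average speed = 18/6 = 3 m/s.

3 m/s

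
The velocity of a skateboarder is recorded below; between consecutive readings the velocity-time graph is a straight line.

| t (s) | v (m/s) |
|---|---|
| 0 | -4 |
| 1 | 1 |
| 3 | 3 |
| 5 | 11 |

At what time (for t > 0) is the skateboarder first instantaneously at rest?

t = 0.8 s

v changes sign on 0–1 s (from -4 to 1); the graph is linear there, so v = 0 at t = 0 + (4)·(1 − 0)/(1 − -4) = 0.8 s.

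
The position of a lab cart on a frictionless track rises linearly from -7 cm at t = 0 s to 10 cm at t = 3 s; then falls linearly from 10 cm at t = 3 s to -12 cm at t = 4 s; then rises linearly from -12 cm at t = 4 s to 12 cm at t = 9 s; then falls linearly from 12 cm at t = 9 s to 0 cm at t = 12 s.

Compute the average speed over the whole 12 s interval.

6.25 cm/s

Average speed = (total path length)/(elapsed time); on a piecewise-linear x-t graph the path length is Σ|Δx|.
0–3 s: |Δx| = |10 − -7| = 17 cm
3–4 s: |Δx| = |-12 − 10| = 22 cm
4–9 s: |Δx| = |12 − -12| = 24 cm
9–12 s: |Δx| = |0 − 12| = 12 cm
Total path = 75 cm; average speed = 75/12 = 6.25 cm/s.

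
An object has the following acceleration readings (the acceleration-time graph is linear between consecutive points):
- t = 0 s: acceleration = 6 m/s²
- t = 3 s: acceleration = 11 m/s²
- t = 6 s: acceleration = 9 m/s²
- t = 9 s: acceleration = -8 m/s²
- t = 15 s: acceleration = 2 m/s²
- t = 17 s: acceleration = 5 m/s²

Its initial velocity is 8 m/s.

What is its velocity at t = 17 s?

Δv equals the area under the a-t graph; then v = v₀ + Δv.
0–3 s: ½(6 + 11)(3) = 25.5 m/s
3–6 s: ½(11 + 9)(3) = 30 m/s
6–9 s: ½(9 + -8)(3) = 1.5 m/s
9–15 s: ½(-8 + 2)(6) = -18 m/s
15–17 s: ½(2 + 5)(2) = 7 m/s
Δv = 46 m/s, so v(17) = 8 + (46) = 54 m/s.

54 m/s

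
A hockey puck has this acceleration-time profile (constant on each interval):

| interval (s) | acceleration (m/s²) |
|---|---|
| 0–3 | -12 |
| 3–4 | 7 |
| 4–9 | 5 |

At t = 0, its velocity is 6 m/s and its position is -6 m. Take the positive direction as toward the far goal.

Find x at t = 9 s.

-121 m

On each constant-a segment, Δv = aΔt and Δx = v₀Δt + ½aΔt²; chain segment to segment.
0–3 s: v starts 6 m/s; Δx = 6·3 + ½·-12·3² = -36 m; v ends -30 m/s.
3–4 s: v starts -30 m/s; Δx = -30·1 + ½·7·1² = -26.5 m; v ends -23 m/s.
4–9 s: v starts -23 m/s; Δx = -23·5 + ½·5·5² = -52.5 m; v ends 2 m/s.
x(9) = -6 + Σ Δx = -121 m.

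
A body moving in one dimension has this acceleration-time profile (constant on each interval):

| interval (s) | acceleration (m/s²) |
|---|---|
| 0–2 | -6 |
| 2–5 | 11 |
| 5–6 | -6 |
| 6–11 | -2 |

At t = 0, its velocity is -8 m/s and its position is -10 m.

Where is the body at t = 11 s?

On each constant-a segment, Δv = aΔt and Δx = v₀Δt + ½aΔt²; chain segment to segment.
0–2 s: v starts -8 m/s; Δx = -8·2 + ½·-6·2² = -28 m; v ends -20 m/s.
2–5 s: v starts -20 m/s; Δx = -20·3 + ½·11·3² = -10.5 m; v ends 13 m/s.
5–6 s: v starts 13 m/s; Δx = 13·1 + ½·-6·1² = 10 m; v ends 7 m/s.
6–11 s: v starts 7 m/s; Δx = 7·5 + ½·-2·5² = 10 m; v ends -3 m/s.
x(11) = -10 + Σ Δx = -28.5 m.

-28.5 m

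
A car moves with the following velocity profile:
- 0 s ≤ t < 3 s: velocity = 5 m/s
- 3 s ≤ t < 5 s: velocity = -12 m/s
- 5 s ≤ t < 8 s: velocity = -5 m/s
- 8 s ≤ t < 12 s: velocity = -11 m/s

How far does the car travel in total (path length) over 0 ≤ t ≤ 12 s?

Total distance travelled is ∫|v| dt — sum the magnitudes of each area piece.
0–3 s: |5| × 3 = 15 m
3–5 s: |-12| × 2 = 24 m
5–8 s: |-5| × 3 = 15 m
8–12 s: |-11| × 4 = 44 m
Total distance = 98 m

98 m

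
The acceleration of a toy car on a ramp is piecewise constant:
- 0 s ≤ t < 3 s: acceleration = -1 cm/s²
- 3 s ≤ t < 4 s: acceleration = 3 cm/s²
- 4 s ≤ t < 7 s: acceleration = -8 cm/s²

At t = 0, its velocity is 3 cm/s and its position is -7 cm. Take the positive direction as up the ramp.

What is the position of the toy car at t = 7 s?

-28 cm

On each constant-a segment, Δv = aΔt and Δx = v₀Δt + ½aΔt²; chain segment to segment.
0–3 s: v starts 3 cm/s; Δx = 3·3 + ½·-1·3² = 4.5 cm; v ends 0 cm/s.
3–4 s: v starts 0 cm/s; Δx = 0·1 + ½·3·1² = 1.5 cm; v ends 3 cm/s.
4–7 s: v starts 3 cm/s; Δx = 3·3 + ½·-8·3² = -27 cm; v ends -21 cm/s.
x(7) = -7 + Σ Δx = -28 cm.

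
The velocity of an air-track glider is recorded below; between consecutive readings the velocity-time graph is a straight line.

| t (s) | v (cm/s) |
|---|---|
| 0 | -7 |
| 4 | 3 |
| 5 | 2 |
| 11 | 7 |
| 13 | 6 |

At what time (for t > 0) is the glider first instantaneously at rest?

t = 2.8 s

v changes sign on 0–4 s (from -7 to 3); the graph is linear there, so v = 0 at t = 0 + (7)·(4 − 0)/(3 − -7) = 2.8 s.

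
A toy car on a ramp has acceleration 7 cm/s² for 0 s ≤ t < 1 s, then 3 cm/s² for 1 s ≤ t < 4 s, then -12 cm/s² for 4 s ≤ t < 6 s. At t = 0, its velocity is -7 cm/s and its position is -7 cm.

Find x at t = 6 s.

On each constant-a segment, Δv = aΔt and Δx = v₀Δt + ½aΔt²; chain segment to segment.
0–1 s: v starts -7 cm/s; Δx = -7·1 + ½·7·1² = -3.5 cm; v ends 0 cm/s.
1–4 s: v starts 0 cm/s; Δx = 0·3 + ½·3·3² = 13.5 cm; v ends 9 cm/s.
4–6 s: v starts 9 cm/s; Δx = 9·2 + ½·-12·2² = -6 cm; v ends -15 cm/s.
x(6) = -7 + Σ Δx = -3 cm.

-3 cm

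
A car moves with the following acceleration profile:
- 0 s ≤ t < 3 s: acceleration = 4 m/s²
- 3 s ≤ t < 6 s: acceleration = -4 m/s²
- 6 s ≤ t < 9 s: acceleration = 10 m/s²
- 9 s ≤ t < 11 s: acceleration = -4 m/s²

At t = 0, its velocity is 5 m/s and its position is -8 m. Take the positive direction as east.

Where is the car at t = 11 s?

180 m

On each constant-a segment, Δv = aΔt and Δx = v₀Δt + ½aΔt²; chain segment to segment.
0–3 s: v starts 5 m/s; Δx = 5·3 + ½·4·3² = 33 m; v ends 17 m/s.
3–6 s: v starts 17 m/s; Δx = 17·3 + ½·-4·3² = 33 m; v ends 5 m/s.
6–9 s: v starts 5 m/s; Δx = 5·3 + ½·10·3² = 60 m; v ends 35 m/s.
9–11 s: v starts 35 m/s; Δx = 35·2 + ½·-4·2² = 62 m; v ends 27 m/s.
x(11) = -8 + Σ Δx = 180 m.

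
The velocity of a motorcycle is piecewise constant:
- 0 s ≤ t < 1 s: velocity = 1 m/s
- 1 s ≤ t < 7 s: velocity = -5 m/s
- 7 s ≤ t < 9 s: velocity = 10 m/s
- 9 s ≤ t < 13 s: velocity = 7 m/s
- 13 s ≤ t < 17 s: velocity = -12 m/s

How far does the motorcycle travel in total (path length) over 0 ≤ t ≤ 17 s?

Total distance travelled is ∫|v| dt — sum the magnitudes of each area piece.
0–1 s: |1| × 1 = 1 m
1–7 s: |-5| × 6 = 30 m
7–9 s: |10| × 2 = 20 m
9–13 s: |7| × 4 = 28 m
13–17 s: |-12| × 4 = 48 m
Total distance = 127 m

127 m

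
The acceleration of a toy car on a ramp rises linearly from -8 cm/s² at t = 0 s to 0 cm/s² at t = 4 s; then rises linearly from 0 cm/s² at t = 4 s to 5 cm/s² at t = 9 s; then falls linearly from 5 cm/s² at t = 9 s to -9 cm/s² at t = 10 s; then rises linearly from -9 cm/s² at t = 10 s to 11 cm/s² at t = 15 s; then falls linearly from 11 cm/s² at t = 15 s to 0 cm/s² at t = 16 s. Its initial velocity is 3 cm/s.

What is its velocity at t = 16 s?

Δv equals the area under the a-t graph; then v = v₀ + Δv.
0–4 s: ½(-8 + 0)(4) = -16 cm/s
4–9 s: ½(0 + 5)(5) = 12.5 cm/s
9–10 s: ½(5 + -9)(1) = -2 cm/s
10–15 s: ½(-9 + 11)(5) = 5 cm/s
15–16 s: ½(11 + 0)(1) = 5.5 cm/s
Δv = 5 cm/s, so v(16) = 3 + (5) = 8 cm/s.

8 cm/s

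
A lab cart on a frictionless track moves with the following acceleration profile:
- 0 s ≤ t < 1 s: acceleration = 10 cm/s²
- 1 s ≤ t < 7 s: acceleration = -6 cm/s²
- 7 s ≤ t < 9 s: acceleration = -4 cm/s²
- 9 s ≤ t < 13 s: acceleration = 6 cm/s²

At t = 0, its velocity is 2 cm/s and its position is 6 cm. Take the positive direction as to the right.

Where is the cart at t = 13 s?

-159 cm

On each constant-a segment, Δv = aΔt and Δx = v₀Δt + ½aΔt²; chain segment to segment.
0–1 s: v starts 2 cm/s; Δx = 2·1 + ½·10·1² = 7 cm; v ends 12 cm/s.
1–7 s: v starts 12 cm/s; Δx = 12·6 + ½·-6·6² = -36 cm; v ends -24 cm/s.
7–9 s: v starts -24 cm/s; Δx = -24·2 + ½·-4·2² = -56 cm; v ends -32 cm/s.
9–13 s: v starts -32 cm/s; Δx = -32·4 + ½·6·4² = -80 cm; v ends -8 cm/s.
x(13) = 6 + Σ Δx = -159 cm.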